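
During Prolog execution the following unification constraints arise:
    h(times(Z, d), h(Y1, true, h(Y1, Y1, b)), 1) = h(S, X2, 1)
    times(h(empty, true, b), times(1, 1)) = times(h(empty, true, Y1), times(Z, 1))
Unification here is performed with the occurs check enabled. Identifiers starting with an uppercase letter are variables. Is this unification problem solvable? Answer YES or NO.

Decompose h/3: times(Z, d) = S,  h(Y1, true, h(Y1, Y1, b)) = X2,  1 = 1.
Bind S := times(Z, d); no other remaining equation mentions S.
Bind X2 := h(Y1, true, h(Y1, Y1, b)); no other remaining equation mentions X2.
Delete trivial equation 1 = 1.
Decompose times/2: h(empty, true, b) = h(empty, true, Y1),  times(1, 1) = times(Z, 1).
Decompose h/3: empty = empty,  true = true,  b = Y1.
Delete trivial equation empty = empty.
Delete trivial equation true = true.
Bind Y1 := b; no other remaining equation mentions Y1. Substituting into the earlier binding gives X2 := h(b, true, h(b, b, b)).
Decompose times/2: 1 = Z,  1 = 1.
Bind Z := 1; no other remaining equation mentions Z. Substituting into the earlier binding gives S := times(1, d).
Delete trivial equation 1 = 1.
No equations remain and no clash or occurs-check failure arose, so a unifier exists.

YES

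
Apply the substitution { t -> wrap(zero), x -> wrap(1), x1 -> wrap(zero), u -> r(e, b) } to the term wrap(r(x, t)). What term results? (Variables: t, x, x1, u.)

wrap(r(wrap(1), wrap(zero)))

Replace each occurrence of t with wrap(zero).
Replace each occurrence of x with wrap(1).
Result: wrap(r(wrap(1), wrap(zero))).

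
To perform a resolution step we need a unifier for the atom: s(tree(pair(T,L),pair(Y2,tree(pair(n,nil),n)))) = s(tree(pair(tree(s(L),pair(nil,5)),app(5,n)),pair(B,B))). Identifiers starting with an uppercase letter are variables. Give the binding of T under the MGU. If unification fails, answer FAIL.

tree(s(app(5,n)),pair(nil,5))

Decompose s/1: tree(pair(T,L),pair(Y2,tree(pair(n,nil),n))) = tree(pair(tree(s(L),pair(nil,5)),app(5,n)),pair(B,B)).
Decompose tree/2: pair(T,L) = pair(tree(s(L),pair(nil,5)),app(5,n)),  pair(Y2,tree(pair(n,nil),n)) = pair(B,B).
Decompose pair/2: T = tree(s(L),pair(nil,5)),  L = app(5,n).
Bind T := tree(s(L),pair(nil,5)); no other remaining equation mentions T.
Bind L := app(5,n); no other remaining equation mentions L. Substituting into the earlier binding gives T := tree(s(app(5,n)),pair(nil,5)).
Decompose pair/2: Y2 = B,  tree(pair(n,nil),n) = B.
Bind Y2 := B; no other remaining equation mentions Y2.
Bind B := tree(pair(n,nil),n). Substituting into the earlier binding gives Y2 := tree(pair(n,nil),n).
MGU = { T -> tree(s(app(5,n)),pair(nil,5)), L -> app(5,n), Y2 -> tree(pair(n,nil),n), B -> tree(pair(n,nil),n) }, so T -> tree(s(app(5,n)),pair(nil,5)).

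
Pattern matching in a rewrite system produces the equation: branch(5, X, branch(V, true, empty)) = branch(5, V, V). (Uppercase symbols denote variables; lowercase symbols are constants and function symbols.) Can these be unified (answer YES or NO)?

Decompose branch/3: 5 = 5,  X = V,  branch(V, true, empty) = V.
Delete trivial equation 5 = 5.
Bind X := V; no other remaining equation mentions X.
Occurs check fails: V occurs in branch(V, true, empty); the equation V = branch(V, true, empty) has no finite solution.

NO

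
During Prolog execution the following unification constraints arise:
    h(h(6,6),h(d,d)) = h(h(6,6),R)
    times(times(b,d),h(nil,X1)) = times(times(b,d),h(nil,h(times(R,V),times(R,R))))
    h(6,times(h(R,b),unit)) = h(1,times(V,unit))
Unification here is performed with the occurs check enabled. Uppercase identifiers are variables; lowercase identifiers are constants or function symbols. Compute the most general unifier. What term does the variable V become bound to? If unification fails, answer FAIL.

FAIL

Decompose h/2: h(6,6) = h(6,6),  h(d,d) = R.
Delete trivial equation h(6,6) = h(6,6).
Bind R := h(d,d); substituting into the remaining equations gives: times(times(b,d),h(nil,X1)) = times(times(b,d),h(nil,h(times(h(d,d),V),times(h(d,d),h(d,d))))),  h(6,times(h(h(d,d),b),unit)) = h(1,times(V,unit)).
Decompose times/2: times(b,d) = times(b,d),  h(nil,X1) = h(nil,h(times(h(d,d),V),times(h(d,d),h(d,d)))).
Delete trivial equation times(b,d) = times(b,d).
Decompose h/2: nil = nil,  X1 = h(times(h(d,d),V),times(h(d,d),h(d,d))).
Delete trivial equation nil = nil.
Bind X1 := h(times(h(d,d),V),times(h(d,d),h(d,d))); no other remaining equation mentions X1.
Decompose h/2: 6 = 1,  times(h(h(d,d),b),unit) = times(V,unit).
Clash: constants 6 and 1 differ; no unifier exists.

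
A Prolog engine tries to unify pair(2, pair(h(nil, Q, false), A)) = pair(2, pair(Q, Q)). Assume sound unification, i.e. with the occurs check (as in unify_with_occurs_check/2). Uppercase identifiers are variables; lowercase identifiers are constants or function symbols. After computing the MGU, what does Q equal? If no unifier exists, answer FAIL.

Decompose pair/2: 2 = 2,  pair(h(nil, Q, false), A) = pair(Q, Q).
Delete trivial equation 2 = 2.
Decompose pair/2: h(nil, Q, false) = Q,  A = Q.
Occurs check fails: Q occurs in h(nil, Q, false); the equation Q = h(nil, Q, false) has no finite solution.

FAIL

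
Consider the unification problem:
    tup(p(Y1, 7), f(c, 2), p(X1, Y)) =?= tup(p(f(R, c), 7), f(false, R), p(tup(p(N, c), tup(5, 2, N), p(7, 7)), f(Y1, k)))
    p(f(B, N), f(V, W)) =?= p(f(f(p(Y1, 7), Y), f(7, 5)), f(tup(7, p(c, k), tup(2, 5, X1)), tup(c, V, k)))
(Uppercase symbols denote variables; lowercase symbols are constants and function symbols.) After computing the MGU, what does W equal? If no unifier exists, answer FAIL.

Decompose tup/3: p(Y1, 7) =?= p(f(R, c), 7),  f(c, 2) =?= f(false, R),  p(X1, Y) =?= p(tup(p(N, c), tup(5, 2, N), p(7, 7)), f(Y1, k)).
Decompose p/2: Y1 =?= f(R, c),  7 =?= 7.
Bind Y1 := f(R, c); substituting into the 2 remaining equations that mention Y1 gives: p(X1, Y) =?= p(tup(p(N, c), tup(5, 2, N), p(7, 7)), f(f(R, c), k)),  p(f(B, N), f(V, W)) =?= p(f(f(p(f(R, c), 7), Y), f(7, 5)), f(tup(7, p(c, k), tup(2, 5, X1)), tup(c, V, k))).
Delete trivial equation 7 =?= 7.
Decompose f/2: c =?= false,  2 =?= R.
Clash: constants c and false differ; no unifier exists.

FAIL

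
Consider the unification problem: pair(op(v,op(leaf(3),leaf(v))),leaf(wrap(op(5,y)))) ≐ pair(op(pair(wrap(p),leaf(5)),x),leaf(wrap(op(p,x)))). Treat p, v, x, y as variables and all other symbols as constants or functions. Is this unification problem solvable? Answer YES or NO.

Decompose pair/2: op(v,op(leaf(3),leaf(v))) ≐ op(pair(wrap(p),leaf(5)),x),  leaf(wrap(op(5,y))) ≐ leaf(wrap(op(p,x))).
Decompose op/2: v ≐ pair(wrap(p),leaf(5)),  op(leaf(3),leaf(v)) ≐ x.
Bind v := pair(wrap(p),leaf(5)); substituting into the one remaining equation that mentions v gives: op(leaf(3),leaf(pair(wrap(p),leaf(5)))) ≐ x.
Bind x := op(leaf(3),leaf(pair(wrap(p),leaf(5)))); substituting into the remaining equation gives: leaf(wrap(op(5,y))) ≐ leaf(wrap(op(p,op(leaf(3),leaf(pair(wrap(p),leaf(5))))))).
Decompose leaf/1: wrap(op(5,y)) ≐ wrap(op(p,op(leaf(3),leaf(pair(wrap(p),leaf(5)))))).
Decompose wrap/1: op(5,y) ≐ op(p,op(leaf(3),leaf(pair(wrap(p),leaf(5))))).
Decompose op/2: 5 ≐ p,  y ≐ op(leaf(3),leaf(pair(wrap(p),leaf(5)))).
Bind p := 5; substituting into the remaining equation gives: y ≐ op(leaf(3),leaf(pair(wrap(5),leaf(5)))). Substituting into the earlier bindings gives v := pair(wrap(5),leaf(5)), x := op(leaf(3),leaf(pair(wrap(5),leaf(5)))).
Bind y := op(leaf(3),leaf(pair(wrap(5),leaf(5)))).
No equations remain and no clash or occurs-check failure arose, so a unifier exists.

YES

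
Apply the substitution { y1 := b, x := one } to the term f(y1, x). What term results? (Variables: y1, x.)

f(b, one)

Replace each occurrence of y1 with b.
Replace each occurrence of x with one.
Result: f(b, one).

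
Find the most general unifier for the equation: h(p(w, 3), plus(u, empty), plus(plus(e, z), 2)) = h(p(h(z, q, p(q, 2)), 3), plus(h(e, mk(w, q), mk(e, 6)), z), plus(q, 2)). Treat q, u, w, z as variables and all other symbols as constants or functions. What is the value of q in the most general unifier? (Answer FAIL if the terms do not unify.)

plus(e, empty)

Decompose h/3: p(w, 3) = p(h(z, q, p(q, 2)), 3),  plus(u, empty) = plus(h(e, mk(w, q), mk(e, 6)), z),  plus(plus(e, z), 2) = plus(q, 2).
Decompose p/2: w = h(z, q, p(q, 2)),  3 = 3.
Bind w := h(z, q, p(q, 2)); substituting into the one remaining equation that mentions w gives: plus(u, empty) = plus(h(e, mk(h(z, q, p(q, 2)), q), mk(e, 6)), z).
Delete trivial equation 3 = 3.
Decompose plus/2: u = h(e, mk(h(z, q, p(q, 2)), q), mk(e, 6)),  empty = z.
Bind u := h(e, mk(h(z, q, p(q, 2)), q), mk(e, 6)); no other remaining equation mentions u.
Bind z := empty; substituting into the remaining equation gives: plus(plus(e, empty), 2) = plus(q, 2). Substituting into the earlier bindings gives w := h(empty, q, p(q, 2)), u := h(e, mk(h(empty, q, p(q, 2)), q), mk(e, 6)).
Decompose plus/2: plus(e, empty) = q,  2 = 2.
Bind q := plus(e, empty); no other remaining equation mentions q. Substituting into the earlier bindings gives w := h(empty, plus(e, empty), p(plus(e, empty), 2)), u := h(e, mk(h(empty, plus(e, empty), p(plus(e, empty), 2)), plus(e, empty)), mk(e, 6)).
Delete trivial equation 2 = 2.
MGU = { w := h(empty, plus(e, empty), p(plus(e, empty), 2)), u := h(e, mk(h(empty, plus(e, empty), p(plus(e, empty), 2)), plus(e, empty)), mk(e, 6)), z := empty, q := plus(e, empty) }, so q := plus(e, empty).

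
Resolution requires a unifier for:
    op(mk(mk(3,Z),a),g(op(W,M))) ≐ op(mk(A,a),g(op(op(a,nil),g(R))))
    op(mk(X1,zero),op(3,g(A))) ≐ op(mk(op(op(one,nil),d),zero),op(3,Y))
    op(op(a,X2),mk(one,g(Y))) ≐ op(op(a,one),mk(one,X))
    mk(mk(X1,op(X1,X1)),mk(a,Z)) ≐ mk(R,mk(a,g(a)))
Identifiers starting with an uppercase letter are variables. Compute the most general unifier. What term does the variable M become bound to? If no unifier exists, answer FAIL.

Decompose op/2: mk(mk(3,Z),a) ≐ mk(A,a),  g(op(W,M)) ≐ g(op(op(a,nil),g(R))).
Decompose mk/2: mk(3,Z) ≐ A,  a ≐ a.
Bind A := mk(3,Z); substituting into the one remaining equation that mentions A gives: op(mk(X1,zero),op(3,g(mk(3,Z)))) ≐ op(mk(op(op(one,nil),d),zero),op(3,Y)).
Delete trivial equation a ≐ a.
Decompose g/1: op(W,M) ≐ op(op(a,nil),g(R)).
Decompose op/2: W ≐ op(a,nil),  M ≐ g(R).
Bind W := op(a,nil); no other remaining equation mentions W.
Bind M := g(R); no other remaining equation mentions M.
Decompose op/2: mk(X1,zero) ≐ mk(op(op(one,nil),d),zero),  op(3,g(mk(3,Z))) ≐ op(3,Y).
Decompose mk/2: X1 ≐ op(op(one,nil),d),  zero ≐ zero.
Bind X1 := op(op(one,nil),d); substituting into the one remaining equation that mentions X1 gives: mk(mk(op(op(one,nil),d),op(op(op(one,nil),d),op(op(one,nil),d))),mk(a,Z)) ≐ mk(R,mk(a,g(a))).
Delete trivial equation zero ≐ zero.
Decompose op/2: 3 ≐ 3,  g(mk(3,Z)) ≐ Y.
Delete trivial equation 3 ≐ 3.
Bind Y := g(mk(3,Z)); substituting into the one remaining equation that mentions Y gives: op(op(a,X2),mk(one,g(g(mk(3,Z))))) ≐ op(op(a,one),mk(one,X)).
Decompose op/2: op(a,X2) ≐ op(a,one),  mk(one,g(g(mk(3,Z)))) ≐ mk(one,X).
Decompose op/2: a ≐ a,  X2 ≐ one.
Delete trivial equation a ≐ a.
Bind X2 := one; no other remaining equation mentions X2.
Decompose mk/2: one ≐ one,  g(g(mk(3,Z))) ≐ X.
Delete trivial equation one ≐ one.
Bind X := g(g(mk(3,Z))); no other remaining equation mentions X.
Decompose mk/2: mk(op(op(one,nil),d),op(op(op(one,nil),d),op(op(one,nil),d))) ≐ R,  mk(a,Z) ≐ mk(a,g(a)).
Bind R := mk(op(op(one,nil),d),op(op(op(one,nil),d),op(op(one,nil),d))); no other remaining equation mentions R. Substituting into the earlier binding gives M := g(mk(op(op(one,nil),d),op(op(op(one,nil),d),op(op(one,nil),d)))).
Decompose mk/2: a ≐ a,  Z ≐ g(a).
Delete trivial equation a ≐ a.
Bind Z := g(a). Substituting into the earlier bindings gives A := mk(3,g(a)), Y := g(mk(3,g(a))), X := g(g(mk(3,g(a)))).
MGU = { A ↦ mk(3,g(a)), W ↦ op(a,nil), M ↦ g(mk(op(op(one,nil),d),op(op(op(one,nil),d),op(op(one,nil),d)))), X1 ↦ op(op(one,nil),d), Y ↦ g(mk(3,g(a))), X2 ↦ one, X ↦ g(g(mk(3,g(a)))), R ↦ mk(op(op(one,nil),d),op(op(op(one,nil),d),op(op(one,nil),d))), Z ↦ g(a) }, so M ↦ g(mk(op(op(one,nil),d),op(op(op(one,nil),d),op(op(one,nil),d)))).

g(mk(op(op(one,nil),d),op(op(op(one,nil),d),op(op(one,nil),d))))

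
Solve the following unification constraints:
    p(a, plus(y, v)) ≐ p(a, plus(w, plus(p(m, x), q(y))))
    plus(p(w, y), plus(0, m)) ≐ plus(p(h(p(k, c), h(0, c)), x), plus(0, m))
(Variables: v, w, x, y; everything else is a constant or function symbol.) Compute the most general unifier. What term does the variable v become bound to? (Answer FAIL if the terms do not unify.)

plus(p(m, h(p(k, c), h(0, c))), q(h(p(k, c), h(0, c))))

Decompose p/2: a ≐ a,  plus(y, v) ≐ plus(w, plus(p(m, x), q(y))).
Delete trivial equation a ≐ a.
Decompose plus/2: y ≐ w,  v ≐ plus(p(m, x), q(y)).
Bind y := w; substituting into the remaining equations gives: v ≐ plus(p(m, x), q(w)),  plus(p(w, w), plus(0, m)) ≐ plus(p(h(p(k, c), h(0, c)), x), plus(0, m)).
Bind v := plus(p(m, x), q(w)); no other remaining equation mentions v.
Decompose plus/2: p(w, w) ≐ p(h(p(k, c), h(0, c)), x),  plus(0, m) ≐ plus(0, m).
Decompose p/2: w ≐ h(p(k, c), h(0, c)),  w ≐ x.
Bind w := h(p(k, c), h(0, c)); substituting into the one remaining equation that mentions w gives: h(p(k, c), h(0, c)) ≐ x. Substituting into the earlier bindings gives y := h(p(k, c), h(0, c)), v := plus(p(m, x), q(h(p(k, c), h(0, c)))).
Bind x := h(p(k, c), h(0, c)); no other remaining equation mentions x. Substituting into the earlier binding gives v := plus(p(m, h(p(k, c), h(0, c))), q(h(p(k, c), h(0, c)))).
Delete trivial equation plus(0, m) ≐ plus(0, m).
MGU = { y -> h(p(k, c), h(0, c)), v -> plus(p(m, h(p(k, c), h(0, c))), q(h(p(k, c), h(0, c)))), w -> h(p(k, c), h(0, c)), x -> h(p(k, c), h(0, c)) }, so v -> plus(p(m, h(p(k, c), h(0, c))), q(h(p(k, c), h(0, c)))).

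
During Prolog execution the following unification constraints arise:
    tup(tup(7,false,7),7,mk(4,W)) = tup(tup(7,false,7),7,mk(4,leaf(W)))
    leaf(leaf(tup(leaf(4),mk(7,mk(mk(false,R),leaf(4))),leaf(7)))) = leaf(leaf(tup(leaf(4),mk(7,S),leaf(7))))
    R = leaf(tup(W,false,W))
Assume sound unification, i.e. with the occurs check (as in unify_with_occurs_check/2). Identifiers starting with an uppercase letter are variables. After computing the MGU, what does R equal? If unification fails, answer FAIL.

Decompose tup/3: tup(7,false,7) = tup(7,false,7),  7 = 7,  mk(4,W) = mk(4,leaf(W)).
Delete trivial equation tup(7,false,7) = tup(7,false,7).
Delete trivial equation 7 = 7.
Decompose mk/2: 4 = 4,  W = leaf(W).
Delete trivial equation 4 = 4.
Occurs check fails: W occurs in leaf(W); the equation W = leaf(W) has no finite solution.

FAIL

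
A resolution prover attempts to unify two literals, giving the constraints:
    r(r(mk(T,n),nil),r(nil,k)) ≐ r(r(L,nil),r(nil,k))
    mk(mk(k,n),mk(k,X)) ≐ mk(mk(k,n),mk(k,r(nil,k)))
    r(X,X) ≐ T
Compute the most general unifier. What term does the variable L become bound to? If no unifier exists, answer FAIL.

mk(r(r(nil,k),r(nil,k)),n)

Decompose r/2: r(mk(T,n),nil) ≐ r(L,nil),  r(nil,k) ≐ r(nil,k).
Decompose r/2: mk(T,n) ≐ L,  nil ≐ nil.
Bind L := mk(T,n); no other remaining equation mentions L.
Delete trivial equation nil ≐ nil.
Delete trivial equation r(nil,k) ≐ r(nil,k).
Decompose mk/2: mk(k,n) ≐ mk(k,n),  mk(k,X) ≐ mk(k,r(nil,k)).
Delete trivial equation mk(k,n) ≐ mk(k,n).
Decompose mk/2: k ≐ k,  X ≐ r(nil,k).
Delete trivial equation k ≐ k.
Bind X := r(nil,k); substituting into the remaining equation gives: r(r(nil,k),r(nil,k)) ≐ T.
Bind T := r(r(nil,k),r(nil,k)). Substituting into the earlier binding gives L := mk(r(r(nil,k),r(nil,k)),n).
MGU = { L := mk(r(r(nil,k),r(nil,k)),n), X := r(nil,k), T := r(r(nil,k),r(nil,k)) }, so L := mk(r(r(nil,k),r(nil,k)),n).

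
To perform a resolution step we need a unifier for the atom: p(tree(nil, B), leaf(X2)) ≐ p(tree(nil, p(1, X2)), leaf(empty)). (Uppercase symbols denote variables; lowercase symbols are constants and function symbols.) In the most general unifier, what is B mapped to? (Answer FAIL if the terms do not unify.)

Decompose p/2: tree(nil, B) ≐ tree(nil, p(1, X2)),  leaf(X2) ≐ leaf(empty).
Decompose tree/2: nil ≐ nil,  B ≐ p(1, X2).
Delete trivial equation nil ≐ nil.
Bind B := p(1, X2); no other remaining equation mentions B.
Decompose leaf/1: X2 ≐ empty.
Bind X2 := empty. Substituting into the earlier binding gives B := p(1, empty).
MGU = { B := p(1, empty), X2 := empty }, so B := p(1, empty).

p(1, empty)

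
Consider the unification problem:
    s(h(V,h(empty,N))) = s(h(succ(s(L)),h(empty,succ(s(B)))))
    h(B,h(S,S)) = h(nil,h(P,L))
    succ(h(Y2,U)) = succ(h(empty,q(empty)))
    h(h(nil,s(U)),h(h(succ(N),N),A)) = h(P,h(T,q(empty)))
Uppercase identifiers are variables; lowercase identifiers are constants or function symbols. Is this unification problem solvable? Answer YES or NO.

YES

Decompose s/1: h(V,h(empty,N)) = h(succ(s(L)),h(empty,succ(s(B)))).
Decompose h/2: V = succ(s(L)),  h(empty,N) = h(empty,succ(s(B))).
Bind V := succ(s(L)); no other remaining equation mentions V.
Decompose h/2: empty = empty,  N = succ(s(B)).
Delete trivial equation empty = empty.
Bind N := succ(s(B)); substituting into the one remaining equation that mentions N gives: h(h(nil,s(U)),h(h(succ(succ(s(B))),succ(s(B))),A)) = h(P,h(T,q(empty))).
Decompose h/2: B = nil,  h(S,S) = h(P,L).
Bind B := nil; substituting into the one remaining equation that mentions B gives: h(h(nil,s(U)),h(h(succ(succ(s(nil))),succ(s(nil))),A)) = h(P,h(T,q(empty))). Substituting into the earlier binding gives N := succ(s(nil)).
Decompose h/2: S = P,  S = L.
Bind S := P; substituting into the one remaining equation that mentions S gives: P = L.
Bind P := L; substituting into the one remaining equation that mentions P gives: h(h(nil,s(U)),h(h(succ(succ(s(nil))),succ(s(nil))),A)) = h(L,h(T,q(empty))). Substituting into the earlier binding gives S := L.
Decompose succ/1: h(Y2,U) = h(empty,q(empty)).
Decompose h/2: Y2 = empty,  U = q(empty).
Bind Y2 := empty; no other remaining equation mentions Y2.
Bind U := q(empty); substituting into the remaining equation gives: h(h(nil,s(q(empty))),h(h(succ(succ(s(nil))),succ(s(nil))),A)) = h(L,h(T,q(empty))).
Decompose h/2: h(nil,s(q(empty))) = L,  h(h(succ(succ(s(nil))),succ(s(nil))),A) = h(T,q(empty)).
Bind L := h(nil,s(q(empty))); no other remaining equation mentions L. Substituting into the earlier bindings gives V := succ(s(h(nil,s(q(empty))))), S := h(nil,s(q(empty))), P := h(nil,s(q(empty))).
Decompose h/2: h(succ(succ(s(nil))),succ(s(nil))) = T,  A = q(empty).
Bind T := h(succ(succ(s(nil))),succ(s(nil))); no other remaining equation mentions T.
Bind A := q(empty).
No equations remain and no clash or occurs-check failure arose, so a unifier exists.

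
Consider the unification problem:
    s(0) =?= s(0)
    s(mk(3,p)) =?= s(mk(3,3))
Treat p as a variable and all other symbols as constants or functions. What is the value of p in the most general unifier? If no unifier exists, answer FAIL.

Delete trivial equation s(0) =?= s(0).
Decompose s/1: mk(3,p) =?= mk(3,3).
Decompose mk/2: 3 =?= 3,  p =?= 3.
Delete trivial equation 3 =?= 3.
Bind p := 3.
MGU = { p := 3 }, so p := 3.

3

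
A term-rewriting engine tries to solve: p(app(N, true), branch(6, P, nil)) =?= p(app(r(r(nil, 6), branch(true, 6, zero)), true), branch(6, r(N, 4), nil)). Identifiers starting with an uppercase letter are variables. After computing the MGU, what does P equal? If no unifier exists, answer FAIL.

Decompose p/2: app(N, true) =?= app(r(r(nil, 6), branch(true, 6, zero)), true),  branch(6, P, nil) =?= branch(6, r(N, 4), nil).
Decompose app/2: N =?= r(r(nil, 6), branch(true, 6, zero)),  true =?= true.
Bind N := r(r(nil, 6), branch(true, 6, zero)); substituting into the one remaining equation that mentions N gives: branch(6, P, nil) =?= branch(6, r(r(r(nil, 6), branch(true, 6, zero)), 4), nil).
Delete trivial equation true =?= true.
Decompose branch/3: 6 =?= 6,  P =?= r(r(r(nil, 6), branch(true, 6, zero)), 4),  nil =?= nil.
Delete trivial equation 6 =?= 6.
Bind P := r(r(r(nil, 6), branch(true, 6, zero)), 4); no other remaining equation mentions P.
Delete trivial equation nil =?= nil.
MGU = { N ↦ r(r(nil, 6), branch(true, 6, zero)), P ↦ r(r(r(nil, 6), branch(true, 6, zero)), 4) }, so P ↦ r(r(r(nil, 6), branch(true, 6, zero)), 4).

r(r(r(nil, 6), branch(true, 6, zero)), 4)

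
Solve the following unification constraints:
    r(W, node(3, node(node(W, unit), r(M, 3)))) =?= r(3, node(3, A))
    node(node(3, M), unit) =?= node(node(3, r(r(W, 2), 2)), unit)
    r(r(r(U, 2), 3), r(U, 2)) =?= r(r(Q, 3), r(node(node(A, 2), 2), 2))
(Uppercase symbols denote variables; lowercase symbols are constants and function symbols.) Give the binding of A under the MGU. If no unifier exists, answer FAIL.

node(node(3, unit), r(r(r(3, 2), 2), 3))

Decompose r/2: W =?= 3,  node(3, node(node(W, unit), r(M, 3))) =?= node(3, A).
Bind W := 3; substituting into the 2 remaining equations that mention W gives: node(3, node(node(3, unit), r(M, 3))) =?= node(3, A),  node(node(3, M), unit) =?= node(node(3, r(r(3, 2), 2)), unit).
Decompose node/2: 3 =?= 3,  node(node(3, unit), r(M, 3)) =?= A.
Delete trivial equation 3 =?= 3.
Bind A := node(node(3, unit), r(M, 3)); substituting into the one remaining equation that mentions A gives: r(r(r(U, 2), 3), r(U, 2)) =?= r(r(Q, 3), r(node(node(node(node(3, unit), r(M, 3)), 2), 2), 2)).
Decompose node/2: node(3, M) =?= node(3, r(r(3, 2), 2)),  unit =?= unit.
Decompose node/2: 3 =?= 3,  M =?= r(r(3, 2), 2).
Delete trivial equation 3 =?= 3.
Bind M := r(r(3, 2), 2); substituting into the one remaining equation that mentions M gives: r(r(r(U, 2), 3), r(U, 2)) =?= r(r(Q, 3), r(node(node(node(node(3, unit), r(r(r(3, 2), 2), 3)), 2), 2), 2)). Substituting into the earlier binding gives A := node(node(3, unit), r(r(r(3, 2), 2), 3)).
Delete trivial equation unit =?= unit.
Decompose r/2: r(r(U, 2), 3) =?= r(Q, 3),  r(U, 2) =?= r(node(node(node(node(3, unit), r(r(r(3, 2), 2), 3)), 2), 2), 2).
Decompose r/2: r(U, 2) =?= Q,  3 =?= 3.
Bind Q := r(U, 2); no other remaining equation mentions Q.
Delete trivial equation 3 =?= 3.
Decompose r/2: U =?= node(node(node(node(3, unit), r(r(r(3, 2), 2), 3)), 2), 2),  2 =?= 2.
Bind U := node(node(node(node(3, unit), r(r(r(3, 2), 2), 3)), 2), 2); no other remaining equation mentions U. Substituting into the earlier binding gives Q := r(node(node(node(node(3, unit), r(r(r(3, 2), 2), 3)), 2), 2), 2).
Delete trivial equation 2 =?= 2.
MGU = { W ↦ 3, A ↦ node(node(3, unit), r(r(r(3, 2), 2), 3)), M ↦ r(r(3, 2), 2), Q ↦ r(node(node(node(node(3, unit), r(r(r(3, 2), 2), 3)), 2), 2), 2), U ↦ node(node(node(node(3, unit), r(r(r(3, 2), 2), 3)), 2), 2) }, so A ↦ node(node(3, unit), r(r(r(3, 2), 2), 3)).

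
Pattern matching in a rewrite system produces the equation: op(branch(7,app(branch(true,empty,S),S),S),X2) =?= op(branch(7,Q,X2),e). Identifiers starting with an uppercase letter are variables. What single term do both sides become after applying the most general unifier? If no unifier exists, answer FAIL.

Decompose op/2: branch(7,app(branch(true,empty,S),S),S) =?= branch(7,Q,X2),  X2 =?= e.
Decompose branch/3: 7 =?= 7,  app(branch(true,empty,S),S) =?= Q,  S =?= X2.
Delete trivial equation 7 =?= 7.
Bind Q := app(branch(true,empty,S),S); no other remaining equation mentions Q.
Bind S := X2; no other remaining equation mentions S. Substituting into the earlier binding gives Q := app(branch(true,empty,X2),X2).
Bind X2 := e. Substituting into the earlier bindings gives Q := app(branch(true,empty,e),e), S := e.
Applying the MGU to either side gives op(branch(7,app(branch(true,empty,e),e),e),e).

op(branch(7,app(branch(true,empty,e),e),e),e)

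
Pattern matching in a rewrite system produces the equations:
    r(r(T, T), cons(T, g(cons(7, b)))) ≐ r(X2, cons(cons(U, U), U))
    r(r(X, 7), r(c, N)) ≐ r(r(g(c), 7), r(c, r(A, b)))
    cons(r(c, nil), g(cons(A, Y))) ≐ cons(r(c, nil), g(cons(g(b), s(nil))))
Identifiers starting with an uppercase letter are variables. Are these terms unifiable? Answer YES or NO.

Decompose r/2: r(T, T) ≐ X2,  cons(T, g(cons(7, b))) ≐ cons(cons(U, U), U).
Bind X2 := r(T, T); no other remaining equation mentions X2.
Decompose cons/2: T ≐ cons(U, U),  g(cons(7, b)) ≐ U.
Bind T := cons(U, U); no other remaining equation mentions T. Substituting into the earlier binding gives X2 := r(cons(U, U), cons(U, U)).
Bind U := g(cons(7, b)); no other remaining equation mentions U. Substituting into the earlier bindings gives X2 := r(cons(g(cons(7, b)), g(cons(7, b))), cons(g(cons(7, b)), g(cons(7, b)))), T := cons(g(cons(7, b)), g(cons(7, b))).
Decompose r/2: r(X, 7) ≐ r(g(c), 7),  r(c, N) ≐ r(c, r(A, b)).
Decompose r/2: X ≐ g(c),  7 ≐ 7.
Bind X := g(c); no other remaining equation mentions X.
Delete trivial equation 7 ≐ 7.
Decompose r/2: c ≐ c,  N ≐ r(A, b).
Delete trivial equation c ≐ c.
Bind N := r(A, b); no other remaining equation mentions N.
Decompose cons/2: r(c, nil) ≐ r(c, nil),  g(cons(A, Y)) ≐ g(cons(g(b), s(nil))).
Delete trivial equation r(c, nil) ≐ r(c, nil).
Decompose g/1: cons(A, Y) ≐ cons(g(b), s(nil)).
Decompose cons/2: A ≐ g(b),  Y ≐ s(nil).
Bind A := g(b); no other remaining equation mentions A. Substituting into the earlier binding gives N := r(g(b), b).
Bind Y := s(nil).
No equations remain and no clash or occurs-check failure arose, so a unifier exists.

YES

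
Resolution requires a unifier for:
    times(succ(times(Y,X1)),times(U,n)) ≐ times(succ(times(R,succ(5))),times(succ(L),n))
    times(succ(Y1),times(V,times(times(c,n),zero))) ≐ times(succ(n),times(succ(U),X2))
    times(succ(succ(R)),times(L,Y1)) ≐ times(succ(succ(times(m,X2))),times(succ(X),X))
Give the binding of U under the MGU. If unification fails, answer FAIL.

Decompose times/2: succ(times(Y,X1)) ≐ succ(times(R,succ(5))),  times(U,n) ≐ times(succ(L),n).
Decompose succ/1: times(Y,X1) ≐ times(R,succ(5)).
Decompose times/2: Y ≐ R,  X1 ≐ succ(5).
Bind Y := R; no other remaining equation mentions Y.
Bind X1 := succ(5); no other remaining equation mentions X1.
Decompose times/2: U ≐ succ(L),  n ≐ n.
Bind U := succ(L); substituting into the one remaining equation that mentions U gives: times(succ(Y1),times(V,times(times(c,n),zero))) ≐ times(succ(n),times(succ(succ(L)),X2)).
Delete trivial equation n ≐ n.
Decompose times/2: succ(Y1) ≐ succ(n),  times(V,times(times(c,n),zero)) ≐ times(succ(succ(L)),X2).
Decompose succ/1: Y1 ≐ n.
Bind Y1 := n; substituting into the one remaining equation that mentions Y1 gives: times(succ(succ(R)),times(L,n)) ≐ times(succ(succ(times(m,X2))),times(succ(X),X)).
Decompose times/2: V ≐ succ(succ(L)),  times(times(c,n),zero) ≐ X2.
Bind V := succ(succ(L)); no other remaining equation mentions V.
Bind X2 := times(times(c,n),zero); substituting into the remaining equation gives: times(succ(succ(R)),times(L,n)) ≐ times(succ(succ(times(m,times(times(c,n),zero)))),times(succ(X),X)).
Decompose times/2: succ(succ(R)) ≐ succ(succ(times(m,times(times(c,n),zero)))),  times(L,n) ≐ times(succ(X),X).
Decompose succ/1: succ(R) ≐ succ(times(m,times(times(c,n),zero))).
Decompose succ/1: R ≐ times(m,times(times(c,n),zero)).
Bind R := times(m,times(times(c,n),zero)); no other remaining equation mentions R. Substituting into the earlier binding gives Y := times(m,times(times(c,n),zero)).
Decompose times/2: L ≐ succ(X),  n ≐ X.
Bind L := succ(X); no other remaining equation mentions L. Substituting into the earlier bindings gives U := succ(succ(X)), V := succ(succ(succ(X))).
Bind X := n. Substituting into the earlier bindings gives U := succ(succ(n)), V := succ(succ(succ(n))), L := succ(n).
MGU = { Y := times(m,times(times(c,n),zero)), X1 := succ(5), U := succ(succ(n)), Y1 := n, V := succ(succ(succ(n))), X2 := times(times(c,n),zero), R := times(m,times(times(c,n),zero)), L := succ(n), X := n }, so U := succ(succ(n)).

succ(succ(n))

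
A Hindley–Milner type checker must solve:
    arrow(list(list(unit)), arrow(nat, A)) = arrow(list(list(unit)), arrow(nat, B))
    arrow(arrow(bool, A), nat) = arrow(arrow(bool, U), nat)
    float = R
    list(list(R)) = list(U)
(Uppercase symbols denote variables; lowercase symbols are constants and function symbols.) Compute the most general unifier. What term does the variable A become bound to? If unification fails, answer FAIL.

Decompose arrow/2: list(list(unit)) = list(list(unit)),  arrow(nat, A) = arrow(nat, B).
Delete trivial equation list(list(unit)) = list(list(unit)).
Decompose arrow/2: nat = nat,  A = B.
Delete trivial equation nat = nat.
Bind A := B; substituting into the one remaining equation that mentions A gives: arrow(arrow(bool, B), nat) = arrow(arrow(bool, U), nat).
Decompose arrow/2: arrow(bool, B) = arrow(bool, U),  nat = nat.
Decompose arrow/2: bool = bool,  B = U.
Delete trivial equation bool = bool.
Bind B := U; no other remaining equation mentions B. Substituting into the earlier binding gives A := U.
Delete trivial equation nat = nat.
Bind R := float; substituting into the remaining equation gives: list(list(float)) = list(U).
Decompose list/1: list(float) = U.
Bind U := list(float). Substituting into the earlier bindings gives A := list(float), B := list(float).
MGU = { A ↦ list(float), B ↦ list(float), R ↦ float, U ↦ list(float) }, so A ↦ list(float).

list(float)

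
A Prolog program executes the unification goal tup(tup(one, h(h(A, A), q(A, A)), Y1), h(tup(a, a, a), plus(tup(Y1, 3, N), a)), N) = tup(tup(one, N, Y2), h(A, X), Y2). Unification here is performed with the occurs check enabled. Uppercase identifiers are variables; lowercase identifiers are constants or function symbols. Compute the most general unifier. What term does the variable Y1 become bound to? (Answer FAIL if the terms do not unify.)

Decompose tup/3: tup(one, h(h(A, A), q(A, A)), Y1) = tup(one, N, Y2),  h(tup(a, a, a), plus(tup(Y1, 3, N), a)) = h(A, X),  N = Y2.
Decompose tup/3: one = one,  h(h(A, A), q(A, A)) = N,  Y1 = Y2.
Delete trivial equation one = one.
Bind N := h(h(A, A), q(A, A)); substituting into the 2 remaining equations that mention N gives: h(tup(a, a, a), plus(tup(Y1, 3, h(h(A, A), q(A, A))), a)) = h(A, X),  h(h(A, A), q(A, A)) = Y2.
Bind Y1 := Y2; substituting into the one remaining equation that mentions Y1 gives: h(tup(a, a, a), plus(tup(Y2, 3, h(h(A, A), q(A, A))), a)) = h(A, X).
Decompose h/2: tup(a, a, a) = A,  plus(tup(Y2, 3, h(h(A, A), q(A, A))), a) = X.
Bind A := tup(a, a, a); substituting into the remaining equations gives: plus(tup(Y2, 3, h(h(tup(a, a, a), tup(a, a, a)), q(tup(a, a, a), tup(a, a, a)))), a) = X,  h(h(tup(a, a, a), tup(a, a, a)), q(tup(a, a, a), tup(a, a, a))) = Y2. Substituting into the earlier binding gives N := h(h(tup(a, a, a), tup(a, a, a)), q(tup(a, a, a), tup(a, a, a))).
Bind X := plus(tup(Y2, 3, h(h(tup(a, a, a), tup(a, a, a)), q(tup(a, a, a), tup(a, a, a)))), a); no other remaining equation mentions X.
Bind Y2 := h(h(tup(a, a, a), tup(a, a, a)), q(tup(a, a, a), tup(a, a, a))). Substituting into the earlier bindings gives Y1 := h(h(tup(a, a, a), tup(a, a, a)), q(tup(a, a, a), tup(a, a, a))), X := plus(tup(h(h(tup(a, a, a), tup(a, a, a)), q(tup(a, a, a), tup(a, a, a))), 3, h(h(tup(a, a, a), tup(a, a, a)), q(tup(a, a, a), tup(a, a, a)))), a).
MGU = { N ↦ h(h(tup(a, a, a), tup(a, a, a)), q(tup(a, a, a), tup(a, a, a))), Y1 ↦ h(h(tup(a, a, a), tup(a, a, a)), q(tup(a, a, a), tup(a, a, a))), A ↦ tup(a, a, a), X ↦ plus(tup(h(h(tup(a, a, a), tup(a, a, a)), q(tup(a, a, a), tup(a, a, a))), 3, h(h(tup(a, a, a), tup(a, a, a)), q(tup(a, a, a), tup(a, a, a)))), a), Y2 ↦ h(h(tup(a, a, a), tup(a, a, a)), q(tup(a, a, a), tup(a, a, a))) }, so Y1 ↦ h(h(tup(a, a, a), tup(a, a, a)), q(tup(a, a, a), tup(a, a, a))).

h(h(tup(a, a, a), tup(a, a, a)), q(tup(a, a, a), tup(a, a, a)))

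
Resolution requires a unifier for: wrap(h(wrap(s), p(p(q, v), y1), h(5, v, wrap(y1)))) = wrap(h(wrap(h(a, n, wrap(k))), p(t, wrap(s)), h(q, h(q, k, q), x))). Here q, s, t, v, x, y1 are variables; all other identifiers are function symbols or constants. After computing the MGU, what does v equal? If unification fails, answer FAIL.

h(5, k, 5)

Decompose wrap/1: h(wrap(s), p(p(q, v), y1), h(5, v, wrap(y1))) = h(wrap(h(a, n, wrap(k))), p(t, wrap(s)), h(q, h(q, k, q), x)).
Decompose h/3: wrap(s) = wrap(h(a, n, wrap(k))),  p(p(q, v), y1) = p(t, wrap(s)),  h(5, v, wrap(y1)) = h(q, h(q, k, q), x).
Decompose wrap/1: s = h(a, n, wrap(k)).
Bind s := h(a, n, wrap(k)); substituting into the one remaining equation that mentions s gives: p(p(q, v), y1) = p(t, wrap(h(a, n, wrap(k)))).
Decompose p/2: p(q, v) = t,  y1 = wrap(h(a, n, wrap(k))).
Bind t := p(q, v); no other remaining equation mentions t.
Bind y1 := wrap(h(a, n, wrap(k))); substituting into the remaining equation gives: h(5, v, wrap(wrap(h(a, n, wrap(k))))) = h(q, h(q, k, q), x).
Decompose h/3: 5 = q,  v = h(q, k, q),  wrap(wrap(h(a, n, wrap(k)))) = x.
Bind q := 5; substituting into the one remaining equation that mentions q gives: v = h(5, k, 5). Substituting into the earlier binding gives t := p(5, v).
Bind v := h(5, k, 5); no other remaining equation mentions v. Substituting into the earlier binding gives t := p(5, h(5, k, 5)).
Bind x := wrap(wrap(h(a, n, wrap(k)))).
MGU = { s ↦ h(a, n, wrap(k)), t ↦ p(5, h(5, k, 5)), y1 ↦ wrap(h(a, n, wrap(k))), q ↦ 5, v ↦ h(5, k, 5), x ↦ wrap(wrap(h(a, n, wrap(k)))) }, so v ↦ h(5, k, 5).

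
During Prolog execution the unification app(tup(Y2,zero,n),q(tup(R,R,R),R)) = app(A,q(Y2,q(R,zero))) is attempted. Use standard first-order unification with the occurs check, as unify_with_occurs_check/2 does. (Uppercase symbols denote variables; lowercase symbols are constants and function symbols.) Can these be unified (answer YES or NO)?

NO

Decompose app/2: tup(Y2,zero,n) = A,  q(tup(R,R,R),R) = q(Y2,q(R,zero)).
Bind A := tup(Y2,zero,n); no other remaining equation mentions A.
Decompose q/2: tup(R,R,R) = Y2,  R = q(R,zero).
Bind Y2 := tup(R,R,R); no other remaining equation mentions Y2. Substituting into the earlier binding gives A := tup(tup(R,R,R),zero,n).
Occurs check fails: R occurs in q(R,zero); the equation R = q(R,zero) has no finite solution.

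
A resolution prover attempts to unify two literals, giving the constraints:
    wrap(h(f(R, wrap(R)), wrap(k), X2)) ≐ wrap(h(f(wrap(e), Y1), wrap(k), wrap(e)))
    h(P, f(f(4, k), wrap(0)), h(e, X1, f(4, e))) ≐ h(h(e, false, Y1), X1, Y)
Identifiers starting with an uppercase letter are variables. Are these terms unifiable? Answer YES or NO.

Decompose wrap/1: h(f(R, wrap(R)), wrap(k), X2) ≐ h(f(wrap(e), Y1), wrap(k), wrap(e)).
Decompose h/3: f(R, wrap(R)) ≐ f(wrap(e), Y1),  wrap(k) ≐ wrap(k),  X2 ≐ wrap(e).
Decompose f/2: R ≐ wrap(e),  wrap(R) ≐ Y1.
Bind R := wrap(e); substituting into the one remaining equation that mentions R gives: wrap(wrap(e)) ≐ Y1.
Bind Y1 := wrap(wrap(e)); substituting into the one remaining equation that mentions Y1 gives: h(P, f(f(4, k), wrap(0)), h(e, X1, f(4, e))) ≐ h(h(e, false, wrap(wrap(e))), X1, Y).
Delete trivial equation wrap(k) ≐ wrap(k).
Bind X2 := wrap(e); no other remaining equation mentions X2.
Decompose h/3: P ≐ h(e, false, wrap(wrap(e))),  f(f(4, k), wrap(0)) ≐ X1,  h(e, X1, f(4, e)) ≐ Y.
Bind P := h(e, false, wrap(wrap(e))); no other remaining equation mentions P.
Bind X1 := f(f(4, k), wrap(0)); substituting into the remaining equation gives: h(e, f(f(4, k), wrap(0)), f(4, e)) ≐ Y.
Bind Y := h(e, f(f(4, k), wrap(0)), f(4, e)).
No equations remain and no clash or occurs-check failure arose, so a unifier exists.

YES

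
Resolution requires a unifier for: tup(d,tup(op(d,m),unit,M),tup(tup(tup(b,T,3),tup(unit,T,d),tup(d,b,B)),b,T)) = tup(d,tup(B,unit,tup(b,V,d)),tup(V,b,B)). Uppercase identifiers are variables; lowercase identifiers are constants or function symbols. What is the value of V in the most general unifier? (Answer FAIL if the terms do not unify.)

tup(tup(b,op(d,m),3),tup(unit,op(d,m),d),tup(d,b,op(d,m)))

Decompose tup/3: d = d,  tup(op(d,m),unit,M) = tup(B,unit,tup(b,V,d)),  tup(tup(tup(b,T,3),tup(unit,T,d),tup(d,b,B)),b,T) = tup(V,b,B).
Delete trivial equation d = d.
Decompose tup/3: op(d,m) = B,  unit = unit,  M = tup(b,V,d).
Bind B := op(d,m); substituting into the one remaining equation that mentions B gives: tup(tup(tup(b,T,3),tup(unit,T,d),tup(d,b,op(d,m))),b,T) = tup(V,b,op(d,m)).
Delete trivial equation unit = unit.
Bind M := tup(b,V,d); no other remaining equation mentions M.
Decompose tup/3: tup(tup(b,T,3),tup(unit,T,d),tup(d,b,op(d,m))) = V,  b = b,  T = op(d,m).
Bind V := tup(tup(b,T,3),tup(unit,T,d),tup(d,b,op(d,m))); no other remaining equation mentions V. Substituting into the earlier binding gives M := tup(b,tup(tup(b,T,3),tup(unit,T,d),tup(d,b,op(d,m))),d).
Delete trivial equation b = b.
Bind T := op(d,m). Substituting into the earlier bindings gives M := tup(b,tup(tup(b,op(d,m),3),tup(unit,op(d,m),d),tup(d,b,op(d,m))),d), V := tup(tup(b,op(d,m),3),tup(unit,op(d,m),d),tup(d,b,op(d,m))).
MGU = { B ↦ op(d,m), M ↦ tup(b,tup(tup(b,op(d,m),3),tup(unit,op(d,m),d),tup(d,b,op(d,m))),d), V ↦ tup(tup(b,op(d,m),3),tup(unit,op(d,m),d),tup(d,b,op(d,m))), T ↦ op(d,m) }, so V ↦ tup(tup(b,op(d,m),3),tup(unit,op(d,m),d),tup(d,b,op(d,m))).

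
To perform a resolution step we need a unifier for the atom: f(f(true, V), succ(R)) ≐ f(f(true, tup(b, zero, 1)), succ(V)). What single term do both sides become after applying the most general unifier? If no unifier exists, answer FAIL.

f(f(true, tup(b, zero, 1)), succ(tup(b, zero, 1)))

Decompose f/2: f(true, V) ≐ f(true, tup(b, zero, 1)),  succ(R) ≐ succ(V).
Decompose f/2: true ≐ true,  V ≐ tup(b, zero, 1).
Delete trivial equation true ≐ true.
Bind V := tup(b, zero, 1); substituting into the remaining equation gives: succ(R) ≐ succ(tup(b, zero, 1)).
Decompose succ/1: R ≐ tup(b, zero, 1).
Bind R := tup(b, zero, 1).
Applying the MGU to either side gives f(f(true, tup(b, zero, 1)), succ(tup(b, zero, 1))).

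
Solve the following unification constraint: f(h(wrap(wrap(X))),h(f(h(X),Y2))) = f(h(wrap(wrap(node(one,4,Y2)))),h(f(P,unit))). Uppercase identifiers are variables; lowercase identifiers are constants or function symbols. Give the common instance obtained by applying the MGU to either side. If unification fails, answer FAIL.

Decompose f/2: h(wrap(wrap(X))) = h(wrap(wrap(node(one,4,Y2)))),  h(f(h(X),Y2)) = h(f(P,unit)).
Decompose h/1: wrap(wrap(X)) = wrap(wrap(node(one,4,Y2))).
Decompose wrap/1: wrap(X) = wrap(node(one,4,Y2)).
Decompose wrap/1: X = node(one,4,Y2).
Bind X := node(one,4,Y2); substituting into the remaining equation gives: h(f(h(node(one,4,Y2)),Y2)) = h(f(P,unit)).
Decompose h/1: f(h(node(one,4,Y2)),Y2) = f(P,unit).
Decompose f/2: h(node(one,4,Y2)) = P,  Y2 = unit.
Bind P := h(node(one,4,Y2)); no other remaining equation mentions P.
Bind Y2 := unit. Substituting into the earlier bindings gives X := node(one,4,unit), P := h(node(one,4,unit)).
Applying the MGU to either side gives f(h(wrap(wrap(node(one,4,unit)))),h(f(h(node(one,4,unit)),unit))).

f(h(wrap(wrap(node(one,4,unit)))),h(f(h(node(one,4,unit)),unit)))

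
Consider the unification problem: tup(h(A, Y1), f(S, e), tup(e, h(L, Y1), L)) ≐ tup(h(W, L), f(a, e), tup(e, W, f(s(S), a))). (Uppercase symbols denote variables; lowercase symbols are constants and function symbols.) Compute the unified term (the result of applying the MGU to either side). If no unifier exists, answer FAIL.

tup(h(h(f(s(a), a), f(s(a), a)), f(s(a), a)), f(a, e), tup(e, h(f(s(a), a), f(s(a), a)), f(s(a), a)))

Decompose tup/3: h(A, Y1) ≐ h(W, L),  f(S, e) ≐ f(a, e),  tup(e, h(L, Y1), L) ≐ tup(e, W, f(s(S), a)).
Decompose h/2: A ≐ W,  Y1 ≐ L.
Bind A := W; no other remaining equation mentions A.
Bind Y1 := L; substituting into the one remaining equation that mentions Y1 gives: tup(e, h(L, L), L) ≐ tup(e, W, f(s(S), a)).
Decompose f/2: S ≐ a,  e ≐ e.
Bind S := a; substituting into the one remaining equation that mentions S gives: tup(e, h(L, L), L) ≐ tup(e, W, f(s(a), a)).
Delete trivial equation e ≐ e.
Decompose tup/3: e ≐ e,  h(L, L) ≐ W,  L ≐ f(s(a), a).
Delete trivial equation e ≐ e.
Bind W := h(L, L); no other remaining equation mentions W. Substituting into the earlier binding gives A := h(L, L).
Bind L := f(s(a), a). Substituting into the earlier bindings gives A := h(f(s(a), a), f(s(a), a)), Y1 := f(s(a), a), W := h(f(s(a), a), f(s(a), a)).
Applying the MGU to either side gives tup(h(h(f(s(a), a), f(s(a), a)), f(s(a), a)), f(a, e), tup(e, h(f(s(a), a), f(s(a), a)), f(s(a), a))).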